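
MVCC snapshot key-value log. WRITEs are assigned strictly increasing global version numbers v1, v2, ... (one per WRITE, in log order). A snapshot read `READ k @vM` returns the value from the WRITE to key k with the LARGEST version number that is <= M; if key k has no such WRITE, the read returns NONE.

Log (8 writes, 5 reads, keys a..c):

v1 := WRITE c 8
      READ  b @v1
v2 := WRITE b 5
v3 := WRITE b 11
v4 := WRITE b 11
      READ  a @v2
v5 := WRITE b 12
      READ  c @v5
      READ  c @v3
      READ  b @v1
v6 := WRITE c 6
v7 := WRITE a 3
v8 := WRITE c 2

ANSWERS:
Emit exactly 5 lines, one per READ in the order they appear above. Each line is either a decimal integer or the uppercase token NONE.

v1: WRITE c=8  (c history now [(1, 8)])
READ b @v1: history=[] -> no version <= 1 -> NONE
v2: WRITE b=5  (b history now [(2, 5)])
v3: WRITE b=11  (b history now [(2, 5), (3, 11)])
v4: WRITE b=11  (b history now [(2, 5), (3, 11), (4, 11)])
READ a @v2: history=[] -> no version <= 2 -> NONE
v5: WRITE b=12  (b history now [(2, 5), (3, 11), (4, 11), (5, 12)])
READ c @v5: history=[(1, 8)] -> pick v1 -> 8
READ c @v3: history=[(1, 8)] -> pick v1 -> 8
READ b @v1: history=[(2, 5), (3, 11), (4, 11), (5, 12)] -> no version <= 1 -> NONE
v6: WRITE c=6  (c history now [(1, 8), (6, 6)])
v7: WRITE a=3  (a history now [(7, 3)])
v8: WRITE c=2  (c history now [(1, 8), (6, 6), (8, 2)])

Answer: NONE
NONE
8
8
NONE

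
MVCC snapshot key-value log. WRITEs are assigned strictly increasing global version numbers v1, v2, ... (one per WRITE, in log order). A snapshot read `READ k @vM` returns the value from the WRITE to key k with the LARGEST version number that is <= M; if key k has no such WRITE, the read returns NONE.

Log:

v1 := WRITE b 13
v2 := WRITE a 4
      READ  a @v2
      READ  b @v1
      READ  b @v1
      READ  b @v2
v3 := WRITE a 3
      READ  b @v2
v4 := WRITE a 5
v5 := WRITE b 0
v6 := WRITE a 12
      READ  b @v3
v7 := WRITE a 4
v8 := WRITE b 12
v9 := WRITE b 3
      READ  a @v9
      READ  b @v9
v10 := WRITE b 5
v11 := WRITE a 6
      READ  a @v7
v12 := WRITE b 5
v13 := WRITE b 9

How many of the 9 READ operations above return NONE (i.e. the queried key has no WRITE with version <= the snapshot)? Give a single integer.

Answer: 0

Derivation:
v1: WRITE b=13  (b history now [(1, 13)])
v2: WRITE a=4  (a history now [(2, 4)])
READ a @v2: history=[(2, 4)] -> pick v2 -> 4
READ b @v1: history=[(1, 13)] -> pick v1 -> 13
READ b @v1: history=[(1, 13)] -> pick v1 -> 13
READ b @v2: history=[(1, 13)] -> pick v1 -> 13
v3: WRITE a=3  (a history now [(2, 4), (3, 3)])
READ b @v2: history=[(1, 13)] -> pick v1 -> 13
v4: WRITE a=5  (a history now [(2, 4), (3, 3), (4, 5)])
v5: WRITE b=0  (b history now [(1, 13), (5, 0)])
v6: WRITE a=12  (a history now [(2, 4), (3, 3), (4, 5), (6, 12)])
READ b @v3: history=[(1, 13), (5, 0)] -> pick v1 -> 13
v7: WRITE a=4  (a history now [(2, 4), (3, 3), (4, 5), (6, 12), (7, 4)])
v8: WRITE b=12  (b history now [(1, 13), (5, 0), (8, 12)])
v9: WRITE b=3  (b history now [(1, 13), (5, 0), (8, 12), (9, 3)])
READ a @v9: history=[(2, 4), (3, 3), (4, 5), (6, 12), (7, 4)] -> pick v7 -> 4
READ b @v9: history=[(1, 13), (5, 0), (8, 12), (9, 3)] -> pick v9 -> 3
v10: WRITE b=5  (b history now [(1, 13), (5, 0), (8, 12), (9, 3), (10, 5)])
v11: WRITE a=6  (a history now [(2, 4), (3, 3), (4, 5), (6, 12), (7, 4), (11, 6)])
READ a @v7: history=[(2, 4), (3, 3), (4, 5), (6, 12), (7, 4), (11, 6)] -> pick v7 -> 4
v12: WRITE b=5  (b history now [(1, 13), (5, 0), (8, 12), (9, 3), (10, 5), (12, 5)])
v13: WRITE b=9  (b history now [(1, 13), (5, 0), (8, 12), (9, 3), (10, 5), (12, 5), (13, 9)])
Read results in order: ['4', '13', '13', '13', '13', '13', '4', '3', '4']
NONE count = 0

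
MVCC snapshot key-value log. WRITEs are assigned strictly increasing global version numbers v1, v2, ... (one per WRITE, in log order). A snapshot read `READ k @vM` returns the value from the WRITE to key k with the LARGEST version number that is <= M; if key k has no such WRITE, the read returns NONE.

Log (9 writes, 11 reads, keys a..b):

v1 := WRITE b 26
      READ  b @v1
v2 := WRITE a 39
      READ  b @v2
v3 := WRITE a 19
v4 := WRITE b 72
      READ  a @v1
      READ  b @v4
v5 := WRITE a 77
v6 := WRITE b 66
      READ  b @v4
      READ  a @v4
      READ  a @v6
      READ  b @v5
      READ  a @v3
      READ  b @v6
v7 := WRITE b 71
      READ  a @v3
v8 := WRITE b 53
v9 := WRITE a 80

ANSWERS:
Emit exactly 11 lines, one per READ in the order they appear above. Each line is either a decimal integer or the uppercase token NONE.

Answer: 26
26
NONE
72
72
19
77
72
19
66
19

Derivation:
v1: WRITE b=26  (b history now [(1, 26)])
READ b @v1: history=[(1, 26)] -> pick v1 -> 26
v2: WRITE a=39  (a history now [(2, 39)])
READ b @v2: history=[(1, 26)] -> pick v1 -> 26
v3: WRITE a=19  (a history now [(2, 39), (3, 19)])
v4: WRITE b=72  (b history now [(1, 26), (4, 72)])
READ a @v1: history=[(2, 39), (3, 19)] -> no version <= 1 -> NONE
READ b @v4: history=[(1, 26), (4, 72)] -> pick v4 -> 72
v5: WRITE a=77  (a history now [(2, 39), (3, 19), (5, 77)])
v6: WRITE b=66  (b history now [(1, 26), (4, 72), (6, 66)])
READ b @v4: history=[(1, 26), (4, 72), (6, 66)] -> pick v4 -> 72
READ a @v4: history=[(2, 39), (3, 19), (5, 77)] -> pick v3 -> 19
READ a @v6: history=[(2, 39), (3, 19), (5, 77)] -> pick v5 -> 77
READ b @v5: history=[(1, 26), (4, 72), (6, 66)] -> pick v4 -> 72
READ a @v3: history=[(2, 39), (3, 19), (5, 77)] -> pick v3 -> 19
READ b @v6: history=[(1, 26), (4, 72), (6, 66)] -> pick v6 -> 66
v7: WRITE b=71  (b history now [(1, 26), (4, 72), (6, 66), (7, 71)])
READ a @v3: history=[(2, 39), (3, 19), (5, 77)] -> pick v3 -> 19
v8: WRITE b=53  (b history now [(1, 26), (4, 72), (6, 66), (7, 71), (8, 53)])
v9: WRITE a=80  (a history now [(2, 39), (3, 19), (5, 77), (9, 80)])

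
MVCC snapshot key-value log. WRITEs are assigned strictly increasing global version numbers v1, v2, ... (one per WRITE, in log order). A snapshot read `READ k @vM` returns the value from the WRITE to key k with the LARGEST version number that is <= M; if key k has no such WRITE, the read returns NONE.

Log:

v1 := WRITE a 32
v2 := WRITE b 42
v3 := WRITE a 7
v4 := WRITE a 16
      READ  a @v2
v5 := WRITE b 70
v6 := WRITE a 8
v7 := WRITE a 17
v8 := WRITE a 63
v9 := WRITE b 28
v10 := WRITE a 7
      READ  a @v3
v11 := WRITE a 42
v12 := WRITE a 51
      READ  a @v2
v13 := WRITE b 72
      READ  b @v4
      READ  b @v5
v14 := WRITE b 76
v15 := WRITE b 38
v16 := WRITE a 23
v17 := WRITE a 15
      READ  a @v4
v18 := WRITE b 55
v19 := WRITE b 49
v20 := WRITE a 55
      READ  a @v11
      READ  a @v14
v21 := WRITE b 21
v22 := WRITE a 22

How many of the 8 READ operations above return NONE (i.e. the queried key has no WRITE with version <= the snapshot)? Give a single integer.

Answer: 0

Derivation:
v1: WRITE a=32  (a history now [(1, 32)])
v2: WRITE b=42  (b history now [(2, 42)])
v3: WRITE a=7  (a history now [(1, 32), (3, 7)])
v4: WRITE a=16  (a history now [(1, 32), (3, 7), (4, 16)])
READ a @v2: history=[(1, 32), (3, 7), (4, 16)] -> pick v1 -> 32
v5: WRITE b=70  (b history now [(2, 42), (5, 70)])
v6: WRITE a=8  (a history now [(1, 32), (3, 7), (4, 16), (6, 8)])
v7: WRITE a=17  (a history now [(1, 32), (3, 7), (4, 16), (6, 8), (7, 17)])
v8: WRITE a=63  (a history now [(1, 32), (3, 7), (4, 16), (6, 8), (7, 17), (8, 63)])
v9: WRITE b=28  (b history now [(2, 42), (5, 70), (9, 28)])
v10: WRITE a=7  (a history now [(1, 32), (3, 7), (4, 16), (6, 8), (7, 17), (8, 63), (10, 7)])
READ a @v3: history=[(1, 32), (3, 7), (4, 16), (6, 8), (7, 17), (8, 63), (10, 7)] -> pick v3 -> 7
v11: WRITE a=42  (a history now [(1, 32), (3, 7), (4, 16), (6, 8), (7, 17), (8, 63), (10, 7), (11, 42)])
v12: WRITE a=51  (a history now [(1, 32), (3, 7), (4, 16), (6, 8), (7, 17), (8, 63), (10, 7), (11, 42), (12, 51)])
READ a @v2: history=[(1, 32), (3, 7), (4, 16), (6, 8), (7, 17), (8, 63), (10, 7), (11, 42), (12, 51)] -> pick v1 -> 32
v13: WRITE b=72  (b history now [(2, 42), (5, 70), (9, 28), (13, 72)])
READ b @v4: history=[(2, 42), (5, 70), (9, 28), (13, 72)] -> pick v2 -> 42
READ b @v5: history=[(2, 42), (5, 70), (9, 28), (13, 72)] -> pick v5 -> 70
v14: WRITE b=76  (b history now [(2, 42), (5, 70), (9, 28), (13, 72), (14, 76)])
v15: WRITE b=38  (b history now [(2, 42), (5, 70), (9, 28), (13, 72), (14, 76), (15, 38)])
v16: WRITE a=23  (a history now [(1, 32), (3, 7), (4, 16), (6, 8), (7, 17), (8, 63), (10, 7), (11, 42), (12, 51), (16, 23)])
v17: WRITE a=15  (a history now [(1, 32), (3, 7), (4, 16), (6, 8), (7, 17), (8, 63), (10, 7), (11, 42), (12, 51), (16, 23), (17, 15)])
READ a @v4: history=[(1, 32), (3, 7), (4, 16), (6, 8), (7, 17), (8, 63), (10, 7), (11, 42), (12, 51), (16, 23), (17, 15)] -> pick v4 -> 16
v18: WRITE b=55  (b history now [(2, 42), (5, 70), (9, 28), (13, 72), (14, 76), (15, 38), (18, 55)])
v19: WRITE b=49  (b history now [(2, 42), (5, 70), (9, 28), (13, 72), (14, 76), (15, 38), (18, 55), (19, 49)])
v20: WRITE a=55  (a history now [(1, 32), (3, 7), (4, 16), (6, 8), (7, 17), (8, 63), (10, 7), (11, 42), (12, 51), (16, 23), (17, 15), (20, 55)])
READ a @v11: history=[(1, 32), (3, 7), (4, 16), (6, 8), (7, 17), (8, 63), (10, 7), (11, 42), (12, 51), (16, 23), (17, 15), (20, 55)] -> pick v11 -> 42
READ a @v14: history=[(1, 32), (3, 7), (4, 16), (6, 8), (7, 17), (8, 63), (10, 7), (11, 42), (12, 51), (16, 23), (17, 15), (20, 55)] -> pick v12 -> 51
v21: WRITE b=21  (b history now [(2, 42), (5, 70), (9, 28), (13, 72), (14, 76), (15, 38), (18, 55), (19, 49), (21, 21)])
v22: WRITE a=22  (a history now [(1, 32), (3, 7), (4, 16), (6, 8), (7, 17), (8, 63), (10, 7), (11, 42), (12, 51), (16, 23), (17, 15), (20, 55), (22, 22)])
Read results in order: ['32', '7', '32', '42', '70', '16', '42', '51']
NONE count = 0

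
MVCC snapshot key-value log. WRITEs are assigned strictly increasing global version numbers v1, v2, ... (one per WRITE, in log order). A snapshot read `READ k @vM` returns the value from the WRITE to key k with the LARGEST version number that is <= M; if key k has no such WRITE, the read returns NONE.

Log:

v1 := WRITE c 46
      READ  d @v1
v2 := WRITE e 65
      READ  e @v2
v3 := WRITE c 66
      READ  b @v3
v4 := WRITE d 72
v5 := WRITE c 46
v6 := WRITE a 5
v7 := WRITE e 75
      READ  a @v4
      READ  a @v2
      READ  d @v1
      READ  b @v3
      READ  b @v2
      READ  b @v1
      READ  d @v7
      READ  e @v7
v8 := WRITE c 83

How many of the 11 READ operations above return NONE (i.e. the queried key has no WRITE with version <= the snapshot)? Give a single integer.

v1: WRITE c=46  (c history now [(1, 46)])
READ d @v1: history=[] -> no version <= 1 -> NONE
v2: WRITE e=65  (e history now [(2, 65)])
READ e @v2: history=[(2, 65)] -> pick v2 -> 65
v3: WRITE c=66  (c history now [(1, 46), (3, 66)])
READ b @v3: history=[] -> no version <= 3 -> NONE
v4: WRITE d=72  (d history now [(4, 72)])
v5: WRITE c=46  (c history now [(1, 46), (3, 66), (5, 46)])
v6: WRITE a=5  (a history now [(6, 5)])
v7: WRITE e=75  (e history now [(2, 65), (7, 75)])
READ a @v4: history=[(6, 5)] -> no version <= 4 -> NONE
READ a @v2: history=[(6, 5)] -> no version <= 2 -> NONE
READ d @v1: history=[(4, 72)] -> no version <= 1 -> NONE
READ b @v3: history=[] -> no version <= 3 -> NONE
READ b @v2: history=[] -> no version <= 2 -> NONE
READ b @v1: history=[] -> no version <= 1 -> NONE
READ d @v7: history=[(4, 72)] -> pick v4 -> 72
READ e @v7: history=[(2, 65), (7, 75)] -> pick v7 -> 75
v8: WRITE c=83  (c history now [(1, 46), (3, 66), (5, 46), (8, 83)])
Read results in order: ['NONE', '65', 'NONE', 'NONE', 'NONE', 'NONE', 'NONE', 'NONE', 'NONE', '72', '75']
NONE count = 8

Answer: 8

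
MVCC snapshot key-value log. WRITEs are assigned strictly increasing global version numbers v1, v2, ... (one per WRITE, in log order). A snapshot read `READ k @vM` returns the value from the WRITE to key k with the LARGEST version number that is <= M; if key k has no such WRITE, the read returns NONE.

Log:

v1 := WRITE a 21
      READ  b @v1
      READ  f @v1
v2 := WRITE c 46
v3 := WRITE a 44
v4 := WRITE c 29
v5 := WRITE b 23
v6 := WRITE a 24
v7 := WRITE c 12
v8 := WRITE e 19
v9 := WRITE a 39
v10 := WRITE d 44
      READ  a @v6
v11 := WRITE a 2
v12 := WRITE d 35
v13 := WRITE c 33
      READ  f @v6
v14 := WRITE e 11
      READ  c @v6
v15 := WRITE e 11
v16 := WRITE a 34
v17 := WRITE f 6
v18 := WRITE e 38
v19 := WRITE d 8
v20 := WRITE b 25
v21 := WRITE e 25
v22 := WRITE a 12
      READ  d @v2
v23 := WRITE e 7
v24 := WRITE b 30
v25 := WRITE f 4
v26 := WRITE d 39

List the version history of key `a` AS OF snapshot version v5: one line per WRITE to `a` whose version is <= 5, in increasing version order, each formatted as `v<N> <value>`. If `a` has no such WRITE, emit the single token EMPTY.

Scan writes for key=a with version <= 5:
  v1 WRITE a 21 -> keep
  v2 WRITE c 46 -> skip
  v3 WRITE a 44 -> keep
  v4 WRITE c 29 -> skip
  v5 WRITE b 23 -> skip
  v6 WRITE a 24 -> drop (> snap)
  v7 WRITE c 12 -> skip
  v8 WRITE e 19 -> skip
  v9 WRITE a 39 -> drop (> snap)
  v10 WRITE d 44 -> skip
  v11 WRITE a 2 -> drop (> snap)
  v12 WRITE d 35 -> skip
  v13 WRITE c 33 -> skip
  v14 WRITE e 11 -> skip
  v15 WRITE e 11 -> skip
  v16 WRITE a 34 -> drop (> snap)
  v17 WRITE f 6 -> skip
  v18 WRITE e 38 -> skip
  v19 WRITE d 8 -> skip
  v20 WRITE b 25 -> skip
  v21 WRITE e 25 -> skip
  v22 WRITE a 12 -> drop (> snap)
  v23 WRITE e 7 -> skip
  v24 WRITE b 30 -> skip
  v25 WRITE f 4 -> skip
  v26 WRITE d 39 -> skip
Collected: [(1, 21), (3, 44)]

Answer: v1 21
v3 44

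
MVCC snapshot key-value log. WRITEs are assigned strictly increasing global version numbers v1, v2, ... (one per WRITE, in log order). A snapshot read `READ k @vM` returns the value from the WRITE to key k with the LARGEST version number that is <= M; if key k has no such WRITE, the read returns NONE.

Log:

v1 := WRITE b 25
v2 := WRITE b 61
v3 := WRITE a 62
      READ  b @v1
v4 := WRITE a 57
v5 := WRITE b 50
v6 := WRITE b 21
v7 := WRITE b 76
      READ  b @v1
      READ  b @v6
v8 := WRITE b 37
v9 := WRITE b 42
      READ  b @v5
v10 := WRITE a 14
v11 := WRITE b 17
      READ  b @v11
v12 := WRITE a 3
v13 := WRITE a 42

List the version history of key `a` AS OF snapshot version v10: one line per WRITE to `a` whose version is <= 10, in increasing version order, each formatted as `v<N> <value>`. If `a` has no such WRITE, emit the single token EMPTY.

Scan writes for key=a with version <= 10:
  v1 WRITE b 25 -> skip
  v2 WRITE b 61 -> skip
  v3 WRITE a 62 -> keep
  v4 WRITE a 57 -> keep
  v5 WRITE b 50 -> skip
  v6 WRITE b 21 -> skip
  v7 WRITE b 76 -> skip
  v8 WRITE b 37 -> skip
  v9 WRITE b 42 -> skip
  v10 WRITE a 14 -> keep
  v11 WRITE b 17 -> skip
  v12 WRITE a 3 -> drop (> snap)
  v13 WRITE a 42 -> drop (> snap)
Collected: [(3, 62), (4, 57), (10, 14)]

Answer: v3 62
v4 57
v10 14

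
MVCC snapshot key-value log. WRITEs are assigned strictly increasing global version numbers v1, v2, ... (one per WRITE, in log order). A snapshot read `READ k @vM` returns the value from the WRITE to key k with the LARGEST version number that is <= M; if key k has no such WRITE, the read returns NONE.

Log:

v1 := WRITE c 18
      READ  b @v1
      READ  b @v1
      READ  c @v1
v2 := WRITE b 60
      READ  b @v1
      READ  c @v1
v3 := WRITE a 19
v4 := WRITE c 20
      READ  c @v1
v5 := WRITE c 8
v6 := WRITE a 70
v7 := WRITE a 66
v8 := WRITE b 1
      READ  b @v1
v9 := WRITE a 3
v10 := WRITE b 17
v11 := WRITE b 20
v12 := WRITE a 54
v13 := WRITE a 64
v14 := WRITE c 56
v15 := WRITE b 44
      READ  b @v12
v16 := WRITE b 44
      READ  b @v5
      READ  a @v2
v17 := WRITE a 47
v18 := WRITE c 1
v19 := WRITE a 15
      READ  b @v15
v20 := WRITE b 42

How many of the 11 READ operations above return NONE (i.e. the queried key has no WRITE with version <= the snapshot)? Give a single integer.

v1: WRITE c=18  (c history now [(1, 18)])
READ b @v1: history=[] -> no version <= 1 -> NONE
READ b @v1: history=[] -> no version <= 1 -> NONE
READ c @v1: history=[(1, 18)] -> pick v1 -> 18
v2: WRITE b=60  (b history now [(2, 60)])
READ b @v1: history=[(2, 60)] -> no version <= 1 -> NONE
READ c @v1: history=[(1, 18)] -> pick v1 -> 18
v3: WRITE a=19  (a history now [(3, 19)])
v4: WRITE c=20  (c history now [(1, 18), (4, 20)])
READ c @v1: history=[(1, 18), (4, 20)] -> pick v1 -> 18
v5: WRITE c=8  (c history now [(1, 18), (4, 20), (5, 8)])
v6: WRITE a=70  (a history now [(3, 19), (6, 70)])
v7: WRITE a=66  (a history now [(3, 19), (6, 70), (7, 66)])
v8: WRITE b=1  (b history now [(2, 60), (8, 1)])
READ b @v1: history=[(2, 60), (8, 1)] -> no version <= 1 -> NONE
v9: WRITE a=3  (a history now [(3, 19), (6, 70), (7, 66), (9, 3)])
v10: WRITE b=17  (b history now [(2, 60), (8, 1), (10, 17)])
v11: WRITE b=20  (b history now [(2, 60), (8, 1), (10, 17), (11, 20)])
v12: WRITE a=54  (a history now [(3, 19), (6, 70), (7, 66), (9, 3), (12, 54)])
v13: WRITE a=64  (a history now [(3, 19), (6, 70), (7, 66), (9, 3), (12, 54), (13, 64)])
v14: WRITE c=56  (c history now [(1, 18), (4, 20), (5, 8), (14, 56)])
v15: WRITE b=44  (b history now [(2, 60), (8, 1), (10, 17), (11, 20), (15, 44)])
READ b @v12: history=[(2, 60), (8, 1), (10, 17), (11, 20), (15, 44)] -> pick v11 -> 20
v16: WRITE b=44  (b history now [(2, 60), (8, 1), (10, 17), (11, 20), (15, 44), (16, 44)])
READ b @v5: history=[(2, 60), (8, 1), (10, 17), (11, 20), (15, 44), (16, 44)] -> pick v2 -> 60
READ a @v2: history=[(3, 19), (6, 70), (7, 66), (9, 3), (12, 54), (13, 64)] -> no version <= 2 -> NONE
v17: WRITE a=47  (a history now [(3, 19), (6, 70), (7, 66), (9, 3), (12, 54), (13, 64), (17, 47)])
v18: WRITE c=1  (c history now [(1, 18), (4, 20), (5, 8), (14, 56), (18, 1)])
v19: WRITE a=15  (a history now [(3, 19), (6, 70), (7, 66), (9, 3), (12, 54), (13, 64), (17, 47), (19, 15)])
READ b @v15: history=[(2, 60), (8, 1), (10, 17), (11, 20), (15, 44), (16, 44)] -> pick v15 -> 44
v20: WRITE b=42  (b history now [(2, 60), (8, 1), (10, 17), (11, 20), (15, 44), (16, 44), (20, 42)])
Read results in order: ['NONE', 'NONE', '18', 'NONE', '18', '18', 'NONE', '20', '60', 'NONE', '44']
NONE count = 5

Answer: 5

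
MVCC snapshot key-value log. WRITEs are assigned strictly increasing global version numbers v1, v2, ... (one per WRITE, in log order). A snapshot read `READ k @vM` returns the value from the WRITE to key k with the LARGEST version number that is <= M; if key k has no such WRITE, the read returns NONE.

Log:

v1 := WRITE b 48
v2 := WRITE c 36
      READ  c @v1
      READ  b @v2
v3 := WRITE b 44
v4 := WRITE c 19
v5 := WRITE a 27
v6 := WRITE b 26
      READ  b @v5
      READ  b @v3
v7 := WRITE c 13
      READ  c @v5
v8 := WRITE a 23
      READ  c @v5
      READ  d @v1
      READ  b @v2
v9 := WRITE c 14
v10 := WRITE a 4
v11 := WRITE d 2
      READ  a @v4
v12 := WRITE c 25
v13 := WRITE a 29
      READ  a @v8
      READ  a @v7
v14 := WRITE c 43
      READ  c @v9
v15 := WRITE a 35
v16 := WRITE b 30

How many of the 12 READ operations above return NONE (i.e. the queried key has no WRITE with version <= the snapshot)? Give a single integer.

Answer: 3

Derivation:
v1: WRITE b=48  (b history now [(1, 48)])
v2: WRITE c=36  (c history now [(2, 36)])
READ c @v1: history=[(2, 36)] -> no version <= 1 -> NONE
READ b @v2: history=[(1, 48)] -> pick v1 -> 48
v3: WRITE b=44  (b history now [(1, 48), (3, 44)])
v4: WRITE c=19  (c history now [(2, 36), (4, 19)])
v5: WRITE a=27  (a history now [(5, 27)])
v6: WRITE b=26  (b history now [(1, 48), (3, 44), (6, 26)])
READ b @v5: history=[(1, 48), (3, 44), (6, 26)] -> pick v3 -> 44
READ b @v3: history=[(1, 48), (3, 44), (6, 26)] -> pick v3 -> 44
v7: WRITE c=13  (c history now [(2, 36), (4, 19), (7, 13)])
READ c @v5: history=[(2, 36), (4, 19), (7, 13)] -> pick v4 -> 19
v8: WRITE a=23  (a history now [(5, 27), (8, 23)])
READ c @v5: history=[(2, 36), (4, 19), (7, 13)] -> pick v4 -> 19
READ d @v1: history=[] -> no version <= 1 -> NONE
READ b @v2: history=[(1, 48), (3, 44), (6, 26)] -> pick v1 -> 48
v9: WRITE c=14  (c history now [(2, 36), (4, 19), (7, 13), (9, 14)])
v10: WRITE a=4  (a history now [(5, 27), (8, 23), (10, 4)])
v11: WRITE d=2  (d history now [(11, 2)])
READ a @v4: history=[(5, 27), (8, 23), (10, 4)] -> no version <= 4 -> NONE
v12: WRITE c=25  (c history now [(2, 36), (4, 19), (7, 13), (9, 14), (12, 25)])
v13: WRITE a=29  (a history now [(5, 27), (8, 23), (10, 4), (13, 29)])
READ a @v8: history=[(5, 27), (8, 23), (10, 4), (13, 29)] -> pick v8 -> 23
READ a @v7: history=[(5, 27), (8, 23), (10, 4), (13, 29)] -> pick v5 -> 27
v14: WRITE c=43  (c history now [(2, 36), (4, 19), (7, 13), (9, 14), (12, 25), (14, 43)])
READ c @v9: history=[(2, 36), (4, 19), (7, 13), (9, 14), (12, 25), (14, 43)] -> pick v9 -> 14
v15: WRITE a=35  (a history now [(5, 27), (8, 23), (10, 4), (13, 29), (15, 35)])
v16: WRITE b=30  (b history now [(1, 48), (3, 44), (6, 26), (16, 30)])
Read results in order: ['NONE', '48', '44', '44', '19', '19', 'NONE', '48', 'NONE', '23', '27', '14']
NONE count = 3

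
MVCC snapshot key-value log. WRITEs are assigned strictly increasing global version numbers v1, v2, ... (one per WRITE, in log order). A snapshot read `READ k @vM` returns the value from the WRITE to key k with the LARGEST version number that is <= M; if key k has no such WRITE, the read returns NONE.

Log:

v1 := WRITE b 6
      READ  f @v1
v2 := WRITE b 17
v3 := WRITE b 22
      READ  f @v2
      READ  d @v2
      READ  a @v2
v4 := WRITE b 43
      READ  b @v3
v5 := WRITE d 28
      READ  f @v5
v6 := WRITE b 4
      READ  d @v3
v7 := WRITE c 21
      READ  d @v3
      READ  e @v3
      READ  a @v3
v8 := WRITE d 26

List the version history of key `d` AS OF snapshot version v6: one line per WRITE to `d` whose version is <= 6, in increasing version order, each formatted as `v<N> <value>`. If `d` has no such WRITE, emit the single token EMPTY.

Answer: v5 28

Derivation:
Scan writes for key=d with version <= 6:
  v1 WRITE b 6 -> skip
  v2 WRITE b 17 -> skip
  v3 WRITE b 22 -> skip
  v4 WRITE b 43 -> skip
  v5 WRITE d 28 -> keep
  v6 WRITE b 4 -> skip
  v7 WRITE c 21 -> skip
  v8 WRITE d 26 -> drop (> snap)
Collected: [(5, 28)]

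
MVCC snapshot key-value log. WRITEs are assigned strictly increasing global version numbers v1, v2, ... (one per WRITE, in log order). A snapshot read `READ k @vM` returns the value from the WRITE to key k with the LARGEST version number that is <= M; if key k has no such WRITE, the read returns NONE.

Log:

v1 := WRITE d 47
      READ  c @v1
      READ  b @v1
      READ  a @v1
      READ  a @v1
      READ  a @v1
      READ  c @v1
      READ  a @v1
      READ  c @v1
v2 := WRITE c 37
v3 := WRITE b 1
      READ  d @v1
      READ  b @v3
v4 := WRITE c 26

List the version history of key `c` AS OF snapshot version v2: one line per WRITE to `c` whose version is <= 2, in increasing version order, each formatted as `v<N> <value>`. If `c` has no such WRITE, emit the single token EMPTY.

Answer: v2 37

Derivation:
Scan writes for key=c with version <= 2:
  v1 WRITE d 47 -> skip
  v2 WRITE c 37 -> keep
  v3 WRITE b 1 -> skip
  v4 WRITE c 26 -> drop (> snap)
Collected: [(2, 37)]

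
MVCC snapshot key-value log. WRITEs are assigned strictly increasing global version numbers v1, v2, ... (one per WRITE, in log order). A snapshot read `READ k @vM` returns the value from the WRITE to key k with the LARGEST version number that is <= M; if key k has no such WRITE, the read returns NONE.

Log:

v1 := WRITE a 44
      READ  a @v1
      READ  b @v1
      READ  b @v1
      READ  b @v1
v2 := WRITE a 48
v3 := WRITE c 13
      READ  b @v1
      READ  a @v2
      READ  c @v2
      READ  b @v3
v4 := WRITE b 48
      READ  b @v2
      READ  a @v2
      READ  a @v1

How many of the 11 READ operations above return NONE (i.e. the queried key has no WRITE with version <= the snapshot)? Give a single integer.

Answer: 7

Derivation:
v1: WRITE a=44  (a history now [(1, 44)])
READ a @v1: history=[(1, 44)] -> pick v1 -> 44
READ b @v1: history=[] -> no version <= 1 -> NONE
READ b @v1: history=[] -> no version <= 1 -> NONE
READ b @v1: history=[] -> no version <= 1 -> NONE
v2: WRITE a=48  (a history now [(1, 44), (2, 48)])
v3: WRITE c=13  (c history now [(3, 13)])
READ b @v1: history=[] -> no version <= 1 -> NONE
READ a @v2: history=[(1, 44), (2, 48)] -> pick v2 -> 48
READ c @v2: history=[(3, 13)] -> no version <= 2 -> NONE
READ b @v3: history=[] -> no version <= 3 -> NONE
v4: WRITE b=48  (b history now [(4, 48)])
READ b @v2: history=[(4, 48)] -> no version <= 2 -> NONE
READ a @v2: history=[(1, 44), (2, 48)] -> pick v2 -> 48
READ a @v1: history=[(1, 44), (2, 48)] -> pick v1 -> 44
Read results in order: ['44', 'NONE', 'NONE', 'NONE', 'NONE', '48', 'NONE', 'NONE', 'NONE', '48', '44']
NONE count = 7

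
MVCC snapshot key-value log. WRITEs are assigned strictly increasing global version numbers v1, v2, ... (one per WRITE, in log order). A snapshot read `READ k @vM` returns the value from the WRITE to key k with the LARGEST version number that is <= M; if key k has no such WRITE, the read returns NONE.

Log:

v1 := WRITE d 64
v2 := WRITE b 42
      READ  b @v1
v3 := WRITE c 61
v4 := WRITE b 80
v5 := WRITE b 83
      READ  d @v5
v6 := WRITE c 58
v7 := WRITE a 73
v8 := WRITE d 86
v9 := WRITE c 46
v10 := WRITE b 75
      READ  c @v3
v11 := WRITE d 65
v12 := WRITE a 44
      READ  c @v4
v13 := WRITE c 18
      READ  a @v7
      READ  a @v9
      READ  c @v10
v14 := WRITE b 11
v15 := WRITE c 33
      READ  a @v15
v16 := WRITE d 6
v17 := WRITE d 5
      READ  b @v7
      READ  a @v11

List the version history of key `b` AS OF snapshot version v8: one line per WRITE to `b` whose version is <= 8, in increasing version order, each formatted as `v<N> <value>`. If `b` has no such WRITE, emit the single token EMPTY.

Answer: v2 42
v4 80
v5 83

Derivation:
Scan writes for key=b with version <= 8:
  v1 WRITE d 64 -> skip
  v2 WRITE b 42 -> keep
  v3 WRITE c 61 -> skip
  v4 WRITE b 80 -> keep
  v5 WRITE b 83 -> keep
  v6 WRITE c 58 -> skip
  v7 WRITE a 73 -> skip
  v8 WRITE d 86 -> skip
  v9 WRITE c 46 -> skip
  v10 WRITE b 75 -> drop (> snap)
  v11 WRITE d 65 -> skip
  v12 WRITE a 44 -> skip
  v13 WRITE c 18 -> skip
  v14 WRITE b 11 -> drop (> snap)
  v15 WRITE c 33 -> skip
  v16 WRITE d 6 -> skip
  v17 WRITE d 5 -> skip
Collected: [(2, 42), (4, 80), (5, 83)]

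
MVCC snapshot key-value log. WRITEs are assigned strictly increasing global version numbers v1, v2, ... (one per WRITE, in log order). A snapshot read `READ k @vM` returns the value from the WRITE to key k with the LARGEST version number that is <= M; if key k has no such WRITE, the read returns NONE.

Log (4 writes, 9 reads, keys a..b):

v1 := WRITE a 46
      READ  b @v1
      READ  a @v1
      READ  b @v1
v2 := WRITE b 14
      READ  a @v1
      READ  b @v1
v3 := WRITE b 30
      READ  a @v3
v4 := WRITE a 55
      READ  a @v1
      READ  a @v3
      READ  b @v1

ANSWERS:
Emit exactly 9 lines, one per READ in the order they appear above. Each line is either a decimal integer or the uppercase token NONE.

Answer: NONE
46
NONE
46
NONE
46
46
46
NONE

Derivation:
v1: WRITE a=46  (a history now [(1, 46)])
READ b @v1: history=[] -> no version <= 1 -> NONE
READ a @v1: history=[(1, 46)] -> pick v1 -> 46
READ b @v1: history=[] -> no version <= 1 -> NONE
v2: WRITE b=14  (b history now [(2, 14)])
READ a @v1: history=[(1, 46)] -> pick v1 -> 46
READ b @v1: history=[(2, 14)] -> no version <= 1 -> NONE
v3: WRITE b=30  (b history now [(2, 14), (3, 30)])
READ a @v3: history=[(1, 46)] -> pick v1 -> 46
v4: WRITE a=55  (a history now [(1, 46), (4, 55)])
READ a @v1: history=[(1, 46), (4, 55)] -> pick v1 -> 46
READ a @v3: history=[(1, 46), (4, 55)] -> pick v1 -> 46
READ b @v1: history=[(2, 14), (3, 30)] -> no version <= 1 -> NONE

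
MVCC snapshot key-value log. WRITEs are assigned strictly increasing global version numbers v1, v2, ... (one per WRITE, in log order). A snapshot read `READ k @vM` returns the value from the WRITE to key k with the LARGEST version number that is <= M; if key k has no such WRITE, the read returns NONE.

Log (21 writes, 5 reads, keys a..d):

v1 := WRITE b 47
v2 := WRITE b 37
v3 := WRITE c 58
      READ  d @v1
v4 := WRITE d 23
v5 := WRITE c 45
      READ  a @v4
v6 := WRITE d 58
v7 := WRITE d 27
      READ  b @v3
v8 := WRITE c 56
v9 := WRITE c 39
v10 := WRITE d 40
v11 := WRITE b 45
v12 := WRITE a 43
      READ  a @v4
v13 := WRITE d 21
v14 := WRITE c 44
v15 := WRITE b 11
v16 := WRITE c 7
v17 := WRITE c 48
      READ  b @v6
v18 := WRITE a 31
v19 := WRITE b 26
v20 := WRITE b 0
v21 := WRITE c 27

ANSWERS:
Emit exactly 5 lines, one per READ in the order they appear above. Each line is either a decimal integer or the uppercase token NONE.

v1: WRITE b=47  (b history now [(1, 47)])
v2: WRITE b=37  (b history now [(1, 47), (2, 37)])
v3: WRITE c=58  (c history now [(3, 58)])
READ d @v1: history=[] -> no version <= 1 -> NONE
v4: WRITE d=23  (d history now [(4, 23)])
v5: WRITE c=45  (c history now [(3, 58), (5, 45)])
READ a @v4: history=[] -> no version <= 4 -> NONE
v6: WRITE d=58  (d history now [(4, 23), (6, 58)])
v7: WRITE d=27  (d history now [(4, 23), (6, 58), (7, 27)])
READ b @v3: history=[(1, 47), (2, 37)] -> pick v2 -> 37
v8: WRITE c=56  (c history now [(3, 58), (5, 45), (8, 56)])
v9: WRITE c=39  (c history now [(3, 58), (5, 45), (8, 56), (9, 39)])
v10: WRITE d=40  (d history now [(4, 23), (6, 58), (7, 27), (10, 40)])
v11: WRITE b=45  (b history now [(1, 47), (2, 37), (11, 45)])
v12: WRITE a=43  (a history now [(12, 43)])
READ a @v4: history=[(12, 43)] -> no version <= 4 -> NONE
v13: WRITE d=21  (d history now [(4, 23), (6, 58), (7, 27), (10, 40), (13, 21)])
v14: WRITE c=44  (c history now [(3, 58), (5, 45), (8, 56), (9, 39), (14, 44)])
v15: WRITE b=11  (b history now [(1, 47), (2, 37), (11, 45), (15, 11)])
v16: WRITE c=7  (c history now [(3, 58), (5, 45), (8, 56), (9, 39), (14, 44), (16, 7)])
v17: WRITE c=48  (c history now [(3, 58), (5, 45), (8, 56), (9, 39), (14, 44), (16, 7), (17, 48)])
READ b @v6: history=[(1, 47), (2, 37), (11, 45), (15, 11)] -> pick v2 -> 37
v18: WRITE a=31  (a history now [(12, 43), (18, 31)])
v19: WRITE b=26  (b history now [(1, 47), (2, 37), (11, 45), (15, 11), (19, 26)])
v20: WRITE b=0  (b history now [(1, 47), (2, 37), (11, 45), (15, 11), (19, 26), (20, 0)])
v21: WRITE c=27  (c history now [(3, 58), (5, 45), (8, 56), (9, 39), (14, 44), (16, 7), (17, 48), (21, 27)])

Answer: NONE
NONE
37
NONE
37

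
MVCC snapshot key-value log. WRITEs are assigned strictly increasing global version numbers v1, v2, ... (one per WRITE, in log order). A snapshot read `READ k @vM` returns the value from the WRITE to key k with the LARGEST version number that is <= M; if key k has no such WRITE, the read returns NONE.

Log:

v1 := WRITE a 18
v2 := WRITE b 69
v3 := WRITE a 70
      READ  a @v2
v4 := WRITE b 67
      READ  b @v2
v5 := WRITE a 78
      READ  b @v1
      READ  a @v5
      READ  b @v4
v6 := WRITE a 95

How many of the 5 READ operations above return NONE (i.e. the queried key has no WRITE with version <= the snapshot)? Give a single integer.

v1: WRITE a=18  (a history now [(1, 18)])
v2: WRITE b=69  (b history now [(2, 69)])
v3: WRITE a=70  (a history now [(1, 18), (3, 70)])
READ a @v2: history=[(1, 18), (3, 70)] -> pick v1 -> 18
v4: WRITE b=67  (b history now [(2, 69), (4, 67)])
READ b @v2: history=[(2, 69), (4, 67)] -> pick v2 -> 69
v5: WRITE a=78  (a history now [(1, 18), (3, 70), (5, 78)])
READ b @v1: history=[(2, 69), (4, 67)] -> no version <= 1 -> NONE
READ a @v5: history=[(1, 18), (3, 70), (5, 78)] -> pick v5 -> 78
READ b @v4: history=[(2, 69), (4, 67)] -> pick v4 -> 67
v6: WRITE a=95  (a history now [(1, 18), (3, 70), (5, 78), (6, 95)])
Read results in order: ['18', '69', 'NONE', '78', '67']
NONE count = 1

Answer: 1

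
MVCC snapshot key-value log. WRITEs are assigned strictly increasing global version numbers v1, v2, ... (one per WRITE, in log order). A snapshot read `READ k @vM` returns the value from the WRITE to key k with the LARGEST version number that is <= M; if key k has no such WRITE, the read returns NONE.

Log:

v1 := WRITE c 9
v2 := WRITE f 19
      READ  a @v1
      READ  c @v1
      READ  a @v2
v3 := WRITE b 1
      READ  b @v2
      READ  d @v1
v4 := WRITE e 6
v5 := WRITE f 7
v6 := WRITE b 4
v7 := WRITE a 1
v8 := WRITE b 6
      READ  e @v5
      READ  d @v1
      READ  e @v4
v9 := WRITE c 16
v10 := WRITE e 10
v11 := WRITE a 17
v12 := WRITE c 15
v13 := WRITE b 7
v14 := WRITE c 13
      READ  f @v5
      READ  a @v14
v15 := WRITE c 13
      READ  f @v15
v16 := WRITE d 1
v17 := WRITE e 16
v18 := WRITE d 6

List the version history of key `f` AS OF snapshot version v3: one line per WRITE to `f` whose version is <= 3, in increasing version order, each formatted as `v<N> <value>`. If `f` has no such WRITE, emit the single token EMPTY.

Scan writes for key=f with version <= 3:
  v1 WRITE c 9 -> skip
  v2 WRITE f 19 -> keep
  v3 WRITE b 1 -> skip
  v4 WRITE e 6 -> skip
  v5 WRITE f 7 -> drop (> snap)
  v6 WRITE b 4 -> skip
  v7 WRITE a 1 -> skip
  v8 WRITE b 6 -> skip
  v9 WRITE c 16 -> skip
  v10 WRITE e 10 -> skip
  v11 WRITE a 17 -> skip
  v12 WRITE c 15 -> skip
  v13 WRITE b 7 -> skip
  v14 WRITE c 13 -> skip
  v15 WRITE c 13 -> skip
  v16 WRITE d 1 -> skip
  v17 WRITE e 16 -> skip
  v18 WRITE d 6 -> skip
Collected: [(2, 19)]

Answer: v2 19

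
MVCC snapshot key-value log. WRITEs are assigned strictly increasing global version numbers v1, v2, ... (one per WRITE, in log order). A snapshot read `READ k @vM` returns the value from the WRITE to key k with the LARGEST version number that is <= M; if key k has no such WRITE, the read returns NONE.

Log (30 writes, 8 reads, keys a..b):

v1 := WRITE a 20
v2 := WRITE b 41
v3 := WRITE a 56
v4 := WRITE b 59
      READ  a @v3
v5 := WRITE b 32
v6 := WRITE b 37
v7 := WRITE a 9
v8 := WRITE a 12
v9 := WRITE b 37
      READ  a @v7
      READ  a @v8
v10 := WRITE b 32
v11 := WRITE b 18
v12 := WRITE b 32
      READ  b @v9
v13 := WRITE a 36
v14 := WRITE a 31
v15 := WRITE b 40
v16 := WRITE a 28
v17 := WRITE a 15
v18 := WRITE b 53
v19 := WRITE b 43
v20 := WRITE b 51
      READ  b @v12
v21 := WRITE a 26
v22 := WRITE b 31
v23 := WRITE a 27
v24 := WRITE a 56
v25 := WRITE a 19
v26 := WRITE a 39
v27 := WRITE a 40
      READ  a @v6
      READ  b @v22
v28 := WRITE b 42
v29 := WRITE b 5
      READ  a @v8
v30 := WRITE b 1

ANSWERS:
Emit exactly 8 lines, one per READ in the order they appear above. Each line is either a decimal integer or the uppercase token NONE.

v1: WRITE a=20  (a history now [(1, 20)])
v2: WRITE b=41  (b history now [(2, 41)])
v3: WRITE a=56  (a history now [(1, 20), (3, 56)])
v4: WRITE b=59  (b history now [(2, 41), (4, 59)])
READ a @v3: history=[(1, 20), (3, 56)] -> pick v3 -> 56
v5: WRITE b=32  (b history now [(2, 41), (4, 59), (5, 32)])
v6: WRITE b=37  (b history now [(2, 41), (4, 59), (5, 32), (6, 37)])
v7: WRITE a=9  (a history now [(1, 20), (3, 56), (7, 9)])
v8: WRITE a=12  (a history now [(1, 20), (3, 56), (7, 9), (8, 12)])
v9: WRITE b=37  (b history now [(2, 41), (4, 59), (5, 32), (6, 37), (9, 37)])
READ a @v7: history=[(1, 20), (3, 56), (7, 9), (8, 12)] -> pick v7 -> 9
READ a @v8: history=[(1, 20), (3, 56), (7, 9), (8, 12)] -> pick v8 -> 12
v10: WRITE b=32  (b history now [(2, 41), (4, 59), (5, 32), (6, 37), (9, 37), (10, 32)])
v11: WRITE b=18  (b history now [(2, 41), (4, 59), (5, 32), (6, 37), (9, 37), (10, 32), (11, 18)])
v12: WRITE b=32  (b history now [(2, 41), (4, 59), (5, 32), (6, 37), (9, 37), (10, 32), (11, 18), (12, 32)])
READ b @v9: history=[(2, 41), (4, 59), (5, 32), (6, 37), (9, 37), (10, 32), (11, 18), (12, 32)] -> pick v9 -> 37
v13: WRITE a=36  (a history now [(1, 20), (3, 56), (7, 9), (8, 12), (13, 36)])
v14: WRITE a=31  (a history now [(1, 20), (3, 56), (7, 9), (8, 12), (13, 36), (14, 31)])
v15: WRITE b=40  (b history now [(2, 41), (4, 59), (5, 32), (6, 37), (9, 37), (10, 32), (11, 18), (12, 32), (15, 40)])
v16: WRITE a=28  (a history now [(1, 20), (3, 56), (7, 9), (8, 12), (13, 36), (14, 31), (16, 28)])
v17: WRITE a=15  (a history now [(1, 20), (3, 56), (7, 9), (8, 12), (13, 36), (14, 31), (16, 28), (17, 15)])
v18: WRITE b=53  (b history now [(2, 41), (4, 59), (5, 32), (6, 37), (9, 37), (10, 32), (11, 18), (12, 32), (15, 40), (18, 53)])
v19: WRITE b=43  (b history now [(2, 41), (4, 59), (5, 32), (6, 37), (9, 37), (10, 32), (11, 18), (12, 32), (15, 40), (18, 53), (19, 43)])
v20: WRITE b=51  (b history now [(2, 41), (4, 59), (5, 32), (6, 37), (9, 37), (10, 32), (11, 18), (12, 32), (15, 40), (18, 53), (19, 43), (20, 51)])
READ b @v12: history=[(2, 41), (4, 59), (5, 32), (6, 37), (9, 37), (10, 32), (11, 18), (12, 32), (15, 40), (18, 53), (19, 43), (20, 51)] -> pick v12 -> 32
v21: WRITE a=26  (a history now [(1, 20), (3, 56), (7, 9), (8, 12), (13, 36), (14, 31), (16, 28), (17, 15), (21, 26)])
v22: WRITE b=31  (b history now [(2, 41), (4, 59), (5, 32), (6, 37), (9, 37), (10, 32), (11, 18), (12, 32), (15, 40), (18, 53), (19, 43), (20, 51), (22, 31)])
v23: WRITE a=27  (a history now [(1, 20), (3, 56), (7, 9), (8, 12), (13, 36), (14, 31), (16, 28), (17, 15), (21, 26), (23, 27)])
v24: WRITE a=56  (a history now [(1, 20), (3, 56), (7, 9), (8, 12), (13, 36), (14, 31), (16, 28), (17, 15), (21, 26), (23, 27), (24, 56)])
v25: WRITE a=19  (a history now [(1, 20), (3, 56), (7, 9), (8, 12), (13, 36), (14, 31), (16, 28), (17, 15), (21, 26), (23, 27), (24, 56), (25, 19)])
v26: WRITE a=39  (a history now [(1, 20), (3, 56), (7, 9), (8, 12), (13, 36), (14, 31), (16, 28), (17, 15), (21, 26), (23, 27), (24, 56), (25, 19), (26, 39)])
v27: WRITE a=40  (a history now [(1, 20), (3, 56), (7, 9), (8, 12), (13, 36), (14, 31), (16, 28), (17, 15), (21, 26), (23, 27), (24, 56), (25, 19), (26, 39), (27, 40)])
READ a @v6: history=[(1, 20), (3, 56), (7, 9), (8, 12), (13, 36), (14, 31), (16, 28), (17, 15), (21, 26), (23, 27), (24, 56), (25, 19), (26, 39), (27, 40)] -> pick v3 -> 56
READ b @v22: history=[(2, 41), (4, 59), (5, 32), (6, 37), (9, 37), (10, 32), (11, 18), (12, 32), (15, 40), (18, 53), (19, 43), (20, 51), (22, 31)] -> pick v22 -> 31
v28: WRITE b=42  (b history now [(2, 41), (4, 59), (5, 32), (6, 37), (9, 37), (10, 32), (11, 18), (12, 32), (15, 40), (18, 53), (19, 43), (20, 51), (22, 31), (28, 42)])
v29: WRITE b=5  (b history now [(2, 41), (4, 59), (5, 32), (6, 37), (9, 37), (10, 32), (11, 18), (12, 32), (15, 40), (18, 53), (19, 43), (20, 51), (22, 31), (28, 42), (29, 5)])
READ a @v8: history=[(1, 20), (3, 56), (7, 9), (8, 12), (13, 36), (14, 31), (16, 28), (17, 15), (21, 26), (23, 27), (24, 56), (25, 19), (26, 39), (27, 40)] -> pick v8 -> 12
v30: WRITE b=1  (b history now [(2, 41), (4, 59), (5, 32), (6, 37), (9, 37), (10, 32), (11, 18), (12, 32), (15, 40), (18, 53), (19, 43), (20, 51), (22, 31), (28, 42), (29, 5), (30, 1)])

Answer: 56
9
12
37
32
56
31
12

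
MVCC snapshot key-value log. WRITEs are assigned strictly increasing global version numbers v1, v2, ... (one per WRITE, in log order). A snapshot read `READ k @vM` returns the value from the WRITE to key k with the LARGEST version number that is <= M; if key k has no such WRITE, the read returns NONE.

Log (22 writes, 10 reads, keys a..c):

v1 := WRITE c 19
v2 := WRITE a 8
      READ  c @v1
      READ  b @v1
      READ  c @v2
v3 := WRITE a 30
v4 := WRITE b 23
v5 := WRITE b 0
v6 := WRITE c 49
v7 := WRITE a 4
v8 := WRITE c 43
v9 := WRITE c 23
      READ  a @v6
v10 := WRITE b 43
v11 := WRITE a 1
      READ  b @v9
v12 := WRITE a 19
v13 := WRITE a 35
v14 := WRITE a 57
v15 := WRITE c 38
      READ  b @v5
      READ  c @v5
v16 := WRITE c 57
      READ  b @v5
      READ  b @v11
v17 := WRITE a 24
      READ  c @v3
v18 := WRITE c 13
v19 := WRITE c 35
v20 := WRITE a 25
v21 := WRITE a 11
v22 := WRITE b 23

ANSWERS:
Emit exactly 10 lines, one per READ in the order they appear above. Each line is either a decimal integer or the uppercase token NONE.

v1: WRITE c=19  (c history now [(1, 19)])
v2: WRITE a=8  (a history now [(2, 8)])
READ c @v1: history=[(1, 19)] -> pick v1 -> 19
READ b @v1: history=[] -> no version <= 1 -> NONE
READ c @v2: history=[(1, 19)] -> pick v1 -> 19
v3: WRITE a=30  (a history now [(2, 8), (3, 30)])
v4: WRITE b=23  (b history now [(4, 23)])
v5: WRITE b=0  (b history now [(4, 23), (5, 0)])
v6: WRITE c=49  (c history now [(1, 19), (6, 49)])
v7: WRITE a=4  (a history now [(2, 8), (3, 30), (7, 4)])
v8: WRITE c=43  (c history now [(1, 19), (6, 49), (8, 43)])
v9: WRITE c=23  (c history now [(1, 19), (6, 49), (8, 43), (9, 23)])
READ a @v6: history=[(2, 8), (3, 30), (7, 4)] -> pick v3 -> 30
v10: WRITE b=43  (b history now [(4, 23), (5, 0), (10, 43)])
v11: WRITE a=1  (a history now [(2, 8), (3, 30), (7, 4), (11, 1)])
READ b @v9: history=[(4, 23), (5, 0), (10, 43)] -> pick v5 -> 0
v12: WRITE a=19  (a history now [(2, 8), (3, 30), (7, 4), (11, 1), (12, 19)])
v13: WRITE a=35  (a history now [(2, 8), (3, 30), (7, 4), (11, 1), (12, 19), (13, 35)])
v14: WRITE a=57  (a history now [(2, 8), (3, 30), (7, 4), (11, 1), (12, 19), (13, 35), (14, 57)])
v15: WRITE c=38  (c history now [(1, 19), (6, 49), (8, 43), (9, 23), (15, 38)])
READ b @v5: history=[(4, 23), (5, 0), (10, 43)] -> pick v5 -> 0
READ c @v5: history=[(1, 19), (6, 49), (8, 43), (9, 23), (15, 38)] -> pick v1 -> 19
v16: WRITE c=57  (c history now [(1, 19), (6, 49), (8, 43), (9, 23), (15, 38), (16, 57)])
READ b @v5: history=[(4, 23), (5, 0), (10, 43)] -> pick v5 -> 0
READ b @v11: history=[(4, 23), (5, 0), (10, 43)] -> pick v10 -> 43
v17: WRITE a=24  (a history now [(2, 8), (3, 30), (7, 4), (11, 1), (12, 19), (13, 35), (14, 57), (17, 24)])
READ c @v3: history=[(1, 19), (6, 49), (8, 43), (9, 23), (15, 38), (16, 57)] -> pick v1 -> 19
v18: WRITE c=13  (c history now [(1, 19), (6, 49), (8, 43), (9, 23), (15, 38), (16, 57), (18, 13)])
v19: WRITE c=35  (c history now [(1, 19), (6, 49), (8, 43), (9, 23), (15, 38), (16, 57), (18, 13), (19, 35)])
v20: WRITE a=25  (a history now [(2, 8), (3, 30), (7, 4), (11, 1), (12, 19), (13, 35), (14, 57), (17, 24), (20, 25)])
v21: WRITE a=11  (a history now [(2, 8), (3, 30), (7, 4), (11, 1), (12, 19), (13, 35), (14, 57), (17, 24), (20, 25), (21, 11)])
v22: WRITE b=23  (b history now [(4, 23), (5, 0), (10, 43), (22, 23)])

Answer: 19
NONE
19
30
0
0
19
0
43
19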